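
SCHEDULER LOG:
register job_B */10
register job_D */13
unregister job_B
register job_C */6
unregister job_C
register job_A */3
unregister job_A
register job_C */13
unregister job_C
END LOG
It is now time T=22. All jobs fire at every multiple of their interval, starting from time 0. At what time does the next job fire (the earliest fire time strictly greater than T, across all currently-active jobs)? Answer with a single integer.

Answer: 26

Derivation:
Op 1: register job_B */10 -> active={job_B:*/10}
Op 2: register job_D */13 -> active={job_B:*/10, job_D:*/13}
Op 3: unregister job_B -> active={job_D:*/13}
Op 4: register job_C */6 -> active={job_C:*/6, job_D:*/13}
Op 5: unregister job_C -> active={job_D:*/13}
Op 6: register job_A */3 -> active={job_A:*/3, job_D:*/13}
Op 7: unregister job_A -> active={job_D:*/13}
Op 8: register job_C */13 -> active={job_C:*/13, job_D:*/13}
Op 9: unregister job_C -> active={job_D:*/13}
  job_D: interval 13, next fire after T=22 is 26
Earliest fire time = 26 (job job_D)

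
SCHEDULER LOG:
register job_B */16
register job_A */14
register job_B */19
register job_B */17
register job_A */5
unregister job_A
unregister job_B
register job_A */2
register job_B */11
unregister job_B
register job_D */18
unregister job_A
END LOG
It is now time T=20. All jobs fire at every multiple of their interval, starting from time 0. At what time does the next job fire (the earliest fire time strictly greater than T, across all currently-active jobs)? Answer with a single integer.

Op 1: register job_B */16 -> active={job_B:*/16}
Op 2: register job_A */14 -> active={job_A:*/14, job_B:*/16}
Op 3: register job_B */19 -> active={job_A:*/14, job_B:*/19}
Op 4: register job_B */17 -> active={job_A:*/14, job_B:*/17}
Op 5: register job_A */5 -> active={job_A:*/5, job_B:*/17}
Op 6: unregister job_A -> active={job_B:*/17}
Op 7: unregister job_B -> active={}
Op 8: register job_A */2 -> active={job_A:*/2}
Op 9: register job_B */11 -> active={job_A:*/2, job_B:*/11}
Op 10: unregister job_B -> active={job_A:*/2}
Op 11: register job_D */18 -> active={job_A:*/2, job_D:*/18}
Op 12: unregister job_A -> active={job_D:*/18}
  job_D: interval 18, next fire after T=20 is 36
Earliest fire time = 36 (job job_D)

Answer: 36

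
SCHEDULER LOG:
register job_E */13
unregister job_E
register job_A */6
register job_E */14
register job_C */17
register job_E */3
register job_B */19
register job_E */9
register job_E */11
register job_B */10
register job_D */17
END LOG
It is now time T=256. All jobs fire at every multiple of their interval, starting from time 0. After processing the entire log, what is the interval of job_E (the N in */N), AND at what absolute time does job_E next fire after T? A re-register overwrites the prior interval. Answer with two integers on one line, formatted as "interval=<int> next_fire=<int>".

Op 1: register job_E */13 -> active={job_E:*/13}
Op 2: unregister job_E -> active={}
Op 3: register job_A */6 -> active={job_A:*/6}
Op 4: register job_E */14 -> active={job_A:*/6, job_E:*/14}
Op 5: register job_C */17 -> active={job_A:*/6, job_C:*/17, job_E:*/14}
Op 6: register job_E */3 -> active={job_A:*/6, job_C:*/17, job_E:*/3}
Op 7: register job_B */19 -> active={job_A:*/6, job_B:*/19, job_C:*/17, job_E:*/3}
Op 8: register job_E */9 -> active={job_A:*/6, job_B:*/19, job_C:*/17, job_E:*/9}
Op 9: register job_E */11 -> active={job_A:*/6, job_B:*/19, job_C:*/17, job_E:*/11}
Op 10: register job_B */10 -> active={job_A:*/6, job_B:*/10, job_C:*/17, job_E:*/11}
Op 11: register job_D */17 -> active={job_A:*/6, job_B:*/10, job_C:*/17, job_D:*/17, job_E:*/11}
Final interval of job_E = 11
Next fire of job_E after T=256: (256//11+1)*11 = 264

Answer: interval=11 next_fire=264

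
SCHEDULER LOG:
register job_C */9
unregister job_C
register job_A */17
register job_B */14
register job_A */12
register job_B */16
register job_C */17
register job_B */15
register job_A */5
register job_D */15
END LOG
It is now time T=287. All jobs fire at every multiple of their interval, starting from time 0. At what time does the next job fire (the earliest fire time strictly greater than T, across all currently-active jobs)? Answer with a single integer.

Op 1: register job_C */9 -> active={job_C:*/9}
Op 2: unregister job_C -> active={}
Op 3: register job_A */17 -> active={job_A:*/17}
Op 4: register job_B */14 -> active={job_A:*/17, job_B:*/14}
Op 5: register job_A */12 -> active={job_A:*/12, job_B:*/14}
Op 6: register job_B */16 -> active={job_A:*/12, job_B:*/16}
Op 7: register job_C */17 -> active={job_A:*/12, job_B:*/16, job_C:*/17}
Op 8: register job_B */15 -> active={job_A:*/12, job_B:*/15, job_C:*/17}
Op 9: register job_A */5 -> active={job_A:*/5, job_B:*/15, job_C:*/17}
Op 10: register job_D */15 -> active={job_A:*/5, job_B:*/15, job_C:*/17, job_D:*/15}
  job_A: interval 5, next fire after T=287 is 290
  job_B: interval 15, next fire after T=287 is 300
  job_C: interval 17, next fire after T=287 is 289
  job_D: interval 15, next fire after T=287 is 300
Earliest fire time = 289 (job job_C)

Answer: 289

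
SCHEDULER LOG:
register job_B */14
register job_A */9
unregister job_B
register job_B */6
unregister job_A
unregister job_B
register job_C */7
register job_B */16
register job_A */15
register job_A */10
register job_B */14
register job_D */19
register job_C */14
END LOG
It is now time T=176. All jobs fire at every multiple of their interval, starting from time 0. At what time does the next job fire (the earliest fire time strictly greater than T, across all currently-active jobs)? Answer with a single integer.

Op 1: register job_B */14 -> active={job_B:*/14}
Op 2: register job_A */9 -> active={job_A:*/9, job_B:*/14}
Op 3: unregister job_B -> active={job_A:*/9}
Op 4: register job_B */6 -> active={job_A:*/9, job_B:*/6}
Op 5: unregister job_A -> active={job_B:*/6}
Op 6: unregister job_B -> active={}
Op 7: register job_C */7 -> active={job_C:*/7}
Op 8: register job_B */16 -> active={job_B:*/16, job_C:*/7}
Op 9: register job_A */15 -> active={job_A:*/15, job_B:*/16, job_C:*/7}
Op 10: register job_A */10 -> active={job_A:*/10, job_B:*/16, job_C:*/7}
Op 11: register job_B */14 -> active={job_A:*/10, job_B:*/14, job_C:*/7}
Op 12: register job_D */19 -> active={job_A:*/10, job_B:*/14, job_C:*/7, job_D:*/19}
Op 13: register job_C */14 -> active={job_A:*/10, job_B:*/14, job_C:*/14, job_D:*/19}
  job_A: interval 10, next fire after T=176 is 180
  job_B: interval 14, next fire after T=176 is 182
  job_C: interval 14, next fire after T=176 is 182
  job_D: interval 19, next fire after T=176 is 190
Earliest fire time = 180 (job job_A)

Answer: 180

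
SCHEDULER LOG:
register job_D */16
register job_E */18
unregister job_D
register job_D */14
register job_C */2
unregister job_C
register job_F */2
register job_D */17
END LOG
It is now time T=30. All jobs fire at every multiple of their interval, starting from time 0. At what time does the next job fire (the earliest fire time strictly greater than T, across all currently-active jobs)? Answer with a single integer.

Answer: 32

Derivation:
Op 1: register job_D */16 -> active={job_D:*/16}
Op 2: register job_E */18 -> active={job_D:*/16, job_E:*/18}
Op 3: unregister job_D -> active={job_E:*/18}
Op 4: register job_D */14 -> active={job_D:*/14, job_E:*/18}
Op 5: register job_C */2 -> active={job_C:*/2, job_D:*/14, job_E:*/18}
Op 6: unregister job_C -> active={job_D:*/14, job_E:*/18}
Op 7: register job_F */2 -> active={job_D:*/14, job_E:*/18, job_F:*/2}
Op 8: register job_D */17 -> active={job_D:*/17, job_E:*/18, job_F:*/2}
  job_D: interval 17, next fire after T=30 is 34
  job_E: interval 18, next fire after T=30 is 36
  job_F: interval 2, next fire after T=30 is 32
Earliest fire time = 32 (job job_F)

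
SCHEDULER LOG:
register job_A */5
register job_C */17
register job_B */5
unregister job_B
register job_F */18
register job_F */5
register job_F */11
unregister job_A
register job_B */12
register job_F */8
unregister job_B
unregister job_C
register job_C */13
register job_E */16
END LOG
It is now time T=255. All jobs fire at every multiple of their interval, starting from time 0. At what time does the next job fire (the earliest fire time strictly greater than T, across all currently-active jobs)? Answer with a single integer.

Op 1: register job_A */5 -> active={job_A:*/5}
Op 2: register job_C */17 -> active={job_A:*/5, job_C:*/17}
Op 3: register job_B */5 -> active={job_A:*/5, job_B:*/5, job_C:*/17}
Op 4: unregister job_B -> active={job_A:*/5, job_C:*/17}
Op 5: register job_F */18 -> active={job_A:*/5, job_C:*/17, job_F:*/18}
Op 6: register job_F */5 -> active={job_A:*/5, job_C:*/17, job_F:*/5}
Op 7: register job_F */11 -> active={job_A:*/5, job_C:*/17, job_F:*/11}
Op 8: unregister job_A -> active={job_C:*/17, job_F:*/11}
Op 9: register job_B */12 -> active={job_B:*/12, job_C:*/17, job_F:*/11}
Op 10: register job_F */8 -> active={job_B:*/12, job_C:*/17, job_F:*/8}
Op 11: unregister job_B -> active={job_C:*/17, job_F:*/8}
Op 12: unregister job_C -> active={job_F:*/8}
Op 13: register job_C */13 -> active={job_C:*/13, job_F:*/8}
Op 14: register job_E */16 -> active={job_C:*/13, job_E:*/16, job_F:*/8}
  job_C: interval 13, next fire after T=255 is 260
  job_E: interval 16, next fire after T=255 is 256
  job_F: interval 8, next fire after T=255 is 256
Earliest fire time = 256 (job job_E)

Answer: 256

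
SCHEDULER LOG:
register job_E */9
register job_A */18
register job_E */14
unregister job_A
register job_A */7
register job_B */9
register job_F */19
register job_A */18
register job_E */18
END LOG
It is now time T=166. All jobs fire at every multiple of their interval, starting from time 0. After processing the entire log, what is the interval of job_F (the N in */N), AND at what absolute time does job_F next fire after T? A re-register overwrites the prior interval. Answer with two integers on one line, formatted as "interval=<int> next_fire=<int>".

Answer: interval=19 next_fire=171

Derivation:
Op 1: register job_E */9 -> active={job_E:*/9}
Op 2: register job_A */18 -> active={job_A:*/18, job_E:*/9}
Op 3: register job_E */14 -> active={job_A:*/18, job_E:*/14}
Op 4: unregister job_A -> active={job_E:*/14}
Op 5: register job_A */7 -> active={job_A:*/7, job_E:*/14}
Op 6: register job_B */9 -> active={job_A:*/7, job_B:*/9, job_E:*/14}
Op 7: register job_F */19 -> active={job_A:*/7, job_B:*/9, job_E:*/14, job_F:*/19}
Op 8: register job_A */18 -> active={job_A:*/18, job_B:*/9, job_E:*/14, job_F:*/19}
Op 9: register job_E */18 -> active={job_A:*/18, job_B:*/9, job_E:*/18, job_F:*/19}
Final interval of job_F = 19
Next fire of job_F after T=166: (166//19+1)*19 = 171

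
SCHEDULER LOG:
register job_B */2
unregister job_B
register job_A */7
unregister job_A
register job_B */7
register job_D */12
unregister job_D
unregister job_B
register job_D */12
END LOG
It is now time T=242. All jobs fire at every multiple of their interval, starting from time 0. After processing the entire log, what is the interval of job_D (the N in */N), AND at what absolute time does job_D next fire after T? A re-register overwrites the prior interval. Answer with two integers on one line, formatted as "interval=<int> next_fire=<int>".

Op 1: register job_B */2 -> active={job_B:*/2}
Op 2: unregister job_B -> active={}
Op 3: register job_A */7 -> active={job_A:*/7}
Op 4: unregister job_A -> active={}
Op 5: register job_B */7 -> active={job_B:*/7}
Op 6: register job_D */12 -> active={job_B:*/7, job_D:*/12}
Op 7: unregister job_D -> active={job_B:*/7}
Op 8: unregister job_B -> active={}
Op 9: register job_D */12 -> active={job_D:*/12}
Final interval of job_D = 12
Next fire of job_D after T=242: (242//12+1)*12 = 252

Answer: interval=12 next_fire=252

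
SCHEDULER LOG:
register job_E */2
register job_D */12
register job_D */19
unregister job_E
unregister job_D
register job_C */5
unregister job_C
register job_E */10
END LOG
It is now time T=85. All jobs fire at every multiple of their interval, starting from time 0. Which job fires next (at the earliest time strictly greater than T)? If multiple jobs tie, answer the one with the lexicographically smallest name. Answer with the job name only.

Answer: job_E

Derivation:
Op 1: register job_E */2 -> active={job_E:*/2}
Op 2: register job_D */12 -> active={job_D:*/12, job_E:*/2}
Op 3: register job_D */19 -> active={job_D:*/19, job_E:*/2}
Op 4: unregister job_E -> active={job_D:*/19}
Op 5: unregister job_D -> active={}
Op 6: register job_C */5 -> active={job_C:*/5}
Op 7: unregister job_C -> active={}
Op 8: register job_E */10 -> active={job_E:*/10}
  job_E: interval 10, next fire after T=85 is 90
Earliest = 90, winner (lex tiebreak) = job_E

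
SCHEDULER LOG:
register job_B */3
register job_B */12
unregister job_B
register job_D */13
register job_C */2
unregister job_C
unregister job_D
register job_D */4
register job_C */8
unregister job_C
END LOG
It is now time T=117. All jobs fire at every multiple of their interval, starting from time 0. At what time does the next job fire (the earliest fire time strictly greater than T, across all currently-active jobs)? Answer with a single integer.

Answer: 120

Derivation:
Op 1: register job_B */3 -> active={job_B:*/3}
Op 2: register job_B */12 -> active={job_B:*/12}
Op 3: unregister job_B -> active={}
Op 4: register job_D */13 -> active={job_D:*/13}
Op 5: register job_C */2 -> active={job_C:*/2, job_D:*/13}
Op 6: unregister job_C -> active={job_D:*/13}
Op 7: unregister job_D -> active={}
Op 8: register job_D */4 -> active={job_D:*/4}
Op 9: register job_C */8 -> active={job_C:*/8, job_D:*/4}
Op 10: unregister job_C -> active={job_D:*/4}
  job_D: interval 4, next fire after T=117 is 120
Earliest fire time = 120 (job job_D)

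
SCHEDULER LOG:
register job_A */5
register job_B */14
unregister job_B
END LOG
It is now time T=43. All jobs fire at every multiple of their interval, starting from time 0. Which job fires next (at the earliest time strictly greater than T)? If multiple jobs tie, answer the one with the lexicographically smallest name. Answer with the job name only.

Answer: job_A

Derivation:
Op 1: register job_A */5 -> active={job_A:*/5}
Op 2: register job_B */14 -> active={job_A:*/5, job_B:*/14}
Op 3: unregister job_B -> active={job_A:*/5}
  job_A: interval 5, next fire after T=43 is 45
Earliest = 45, winner (lex tiebreak) = job_A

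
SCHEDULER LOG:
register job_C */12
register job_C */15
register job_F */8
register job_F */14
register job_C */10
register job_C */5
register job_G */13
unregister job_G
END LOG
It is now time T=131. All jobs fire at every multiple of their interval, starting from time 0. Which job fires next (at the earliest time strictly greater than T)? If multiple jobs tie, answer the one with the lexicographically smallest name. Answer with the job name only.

Answer: job_C

Derivation:
Op 1: register job_C */12 -> active={job_C:*/12}
Op 2: register job_C */15 -> active={job_C:*/15}
Op 3: register job_F */8 -> active={job_C:*/15, job_F:*/8}
Op 4: register job_F */14 -> active={job_C:*/15, job_F:*/14}
Op 5: register job_C */10 -> active={job_C:*/10, job_F:*/14}
Op 6: register job_C */5 -> active={job_C:*/5, job_F:*/14}
Op 7: register job_G */13 -> active={job_C:*/5, job_F:*/14, job_G:*/13}
Op 8: unregister job_G -> active={job_C:*/5, job_F:*/14}
  job_C: interval 5, next fire after T=131 is 135
  job_F: interval 14, next fire after T=131 is 140
Earliest = 135, winner (lex tiebreak) = job_C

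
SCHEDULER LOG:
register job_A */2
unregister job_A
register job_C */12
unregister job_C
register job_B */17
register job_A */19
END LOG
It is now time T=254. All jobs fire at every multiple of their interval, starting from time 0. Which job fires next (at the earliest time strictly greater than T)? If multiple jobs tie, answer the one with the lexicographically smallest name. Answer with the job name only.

Op 1: register job_A */2 -> active={job_A:*/2}
Op 2: unregister job_A -> active={}
Op 3: register job_C */12 -> active={job_C:*/12}
Op 4: unregister job_C -> active={}
Op 5: register job_B */17 -> active={job_B:*/17}
Op 6: register job_A */19 -> active={job_A:*/19, job_B:*/17}
  job_A: interval 19, next fire after T=254 is 266
  job_B: interval 17, next fire after T=254 is 255
Earliest = 255, winner (lex tiebreak) = job_B

Answer: job_B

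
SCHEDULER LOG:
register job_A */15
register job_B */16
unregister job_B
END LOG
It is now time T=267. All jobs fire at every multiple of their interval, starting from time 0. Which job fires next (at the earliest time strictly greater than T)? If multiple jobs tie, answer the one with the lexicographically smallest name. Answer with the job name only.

Answer: job_A

Derivation:
Op 1: register job_A */15 -> active={job_A:*/15}
Op 2: register job_B */16 -> active={job_A:*/15, job_B:*/16}
Op 3: unregister job_B -> active={job_A:*/15}
  job_A: interval 15, next fire after T=267 is 270
Earliest = 270, winner (lex tiebreak) = job_A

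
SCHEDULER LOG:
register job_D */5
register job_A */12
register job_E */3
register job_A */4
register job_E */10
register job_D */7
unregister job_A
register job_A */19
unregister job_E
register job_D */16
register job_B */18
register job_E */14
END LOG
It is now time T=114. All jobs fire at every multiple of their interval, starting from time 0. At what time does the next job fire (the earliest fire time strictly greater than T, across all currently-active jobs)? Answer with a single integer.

Answer: 126

Derivation:
Op 1: register job_D */5 -> active={job_D:*/5}
Op 2: register job_A */12 -> active={job_A:*/12, job_D:*/5}
Op 3: register job_E */3 -> active={job_A:*/12, job_D:*/5, job_E:*/3}
Op 4: register job_A */4 -> active={job_A:*/4, job_D:*/5, job_E:*/3}
Op 5: register job_E */10 -> active={job_A:*/4, job_D:*/5, job_E:*/10}
Op 6: register job_D */7 -> active={job_A:*/4, job_D:*/7, job_E:*/10}
Op 7: unregister job_A -> active={job_D:*/7, job_E:*/10}
Op 8: register job_A */19 -> active={job_A:*/19, job_D:*/7, job_E:*/10}
Op 9: unregister job_E -> active={job_A:*/19, job_D:*/7}
Op 10: register job_D */16 -> active={job_A:*/19, job_D:*/16}
Op 11: register job_B */18 -> active={job_A:*/19, job_B:*/18, job_D:*/16}
Op 12: register job_E */14 -> active={job_A:*/19, job_B:*/18, job_D:*/16, job_E:*/14}
  job_A: interval 19, next fire after T=114 is 133
  job_B: interval 18, next fire after T=114 is 126
  job_D: interval 16, next fire after T=114 is 128
  job_E: interval 14, next fire after T=114 is 126
Earliest fire time = 126 (job job_B)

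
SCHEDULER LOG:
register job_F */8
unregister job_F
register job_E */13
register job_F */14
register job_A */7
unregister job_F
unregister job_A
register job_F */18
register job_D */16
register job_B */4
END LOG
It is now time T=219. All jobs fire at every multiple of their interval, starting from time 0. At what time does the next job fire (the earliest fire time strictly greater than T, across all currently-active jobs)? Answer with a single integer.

Answer: 220

Derivation:
Op 1: register job_F */8 -> active={job_F:*/8}
Op 2: unregister job_F -> active={}
Op 3: register job_E */13 -> active={job_E:*/13}
Op 4: register job_F */14 -> active={job_E:*/13, job_F:*/14}
Op 5: register job_A */7 -> active={job_A:*/7, job_E:*/13, job_F:*/14}
Op 6: unregister job_F -> active={job_A:*/7, job_E:*/13}
Op 7: unregister job_A -> active={job_E:*/13}
Op 8: register job_F */18 -> active={job_E:*/13, job_F:*/18}
Op 9: register job_D */16 -> active={job_D:*/16, job_E:*/13, job_F:*/18}
Op 10: register job_B */4 -> active={job_B:*/4, job_D:*/16, job_E:*/13, job_F:*/18}
  job_B: interval 4, next fire after T=219 is 220
  job_D: interval 16, next fire after T=219 is 224
  job_E: interval 13, next fire after T=219 is 221
  job_F: interval 18, next fire after T=219 is 234
Earliest fire time = 220 (job job_B)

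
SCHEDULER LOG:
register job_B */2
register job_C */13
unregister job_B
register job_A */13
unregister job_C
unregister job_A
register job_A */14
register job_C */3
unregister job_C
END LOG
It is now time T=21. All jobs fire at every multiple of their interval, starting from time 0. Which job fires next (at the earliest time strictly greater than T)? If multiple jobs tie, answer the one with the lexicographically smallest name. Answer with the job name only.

Answer: job_A

Derivation:
Op 1: register job_B */2 -> active={job_B:*/2}
Op 2: register job_C */13 -> active={job_B:*/2, job_C:*/13}
Op 3: unregister job_B -> active={job_C:*/13}
Op 4: register job_A */13 -> active={job_A:*/13, job_C:*/13}
Op 5: unregister job_C -> active={job_A:*/13}
Op 6: unregister job_A -> active={}
Op 7: register job_A */14 -> active={job_A:*/14}
Op 8: register job_C */3 -> active={job_A:*/14, job_C:*/3}
Op 9: unregister job_C -> active={job_A:*/14}
  job_A: interval 14, next fire after T=21 is 28
Earliest = 28, winner (lex tiebreak) = job_A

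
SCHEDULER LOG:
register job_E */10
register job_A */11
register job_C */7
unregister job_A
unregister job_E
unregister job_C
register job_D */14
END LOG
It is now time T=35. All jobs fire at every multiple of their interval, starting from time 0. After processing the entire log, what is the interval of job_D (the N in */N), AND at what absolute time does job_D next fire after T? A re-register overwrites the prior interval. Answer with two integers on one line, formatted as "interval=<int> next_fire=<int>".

Op 1: register job_E */10 -> active={job_E:*/10}
Op 2: register job_A */11 -> active={job_A:*/11, job_E:*/10}
Op 3: register job_C */7 -> active={job_A:*/11, job_C:*/7, job_E:*/10}
Op 4: unregister job_A -> active={job_C:*/7, job_E:*/10}
Op 5: unregister job_E -> active={job_C:*/7}
Op 6: unregister job_C -> active={}
Op 7: register job_D */14 -> active={job_D:*/14}
Final interval of job_D = 14
Next fire of job_D after T=35: (35//14+1)*14 = 42

Answer: interval=14 next_fire=42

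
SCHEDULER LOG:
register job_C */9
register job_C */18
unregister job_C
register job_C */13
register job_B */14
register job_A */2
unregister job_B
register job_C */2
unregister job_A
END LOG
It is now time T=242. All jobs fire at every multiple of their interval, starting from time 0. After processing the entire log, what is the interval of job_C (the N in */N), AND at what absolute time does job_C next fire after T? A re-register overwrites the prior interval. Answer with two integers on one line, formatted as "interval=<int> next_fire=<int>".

Answer: interval=2 next_fire=244

Derivation:
Op 1: register job_C */9 -> active={job_C:*/9}
Op 2: register job_C */18 -> active={job_C:*/18}
Op 3: unregister job_C -> active={}
Op 4: register job_C */13 -> active={job_C:*/13}
Op 5: register job_B */14 -> active={job_B:*/14, job_C:*/13}
Op 6: register job_A */2 -> active={job_A:*/2, job_B:*/14, job_C:*/13}
Op 7: unregister job_B -> active={job_A:*/2, job_C:*/13}
Op 8: register job_C */2 -> active={job_A:*/2, job_C:*/2}
Op 9: unregister job_A -> active={job_C:*/2}
Final interval of job_C = 2
Next fire of job_C after T=242: (242//2+1)*2 = 244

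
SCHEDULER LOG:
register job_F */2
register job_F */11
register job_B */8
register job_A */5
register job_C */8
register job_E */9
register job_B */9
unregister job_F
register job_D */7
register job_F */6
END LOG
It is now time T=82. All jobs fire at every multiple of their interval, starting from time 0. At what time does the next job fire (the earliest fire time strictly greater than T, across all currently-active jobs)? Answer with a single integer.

Op 1: register job_F */2 -> active={job_F:*/2}
Op 2: register job_F */11 -> active={job_F:*/11}
Op 3: register job_B */8 -> active={job_B:*/8, job_F:*/11}
Op 4: register job_A */5 -> active={job_A:*/5, job_B:*/8, job_F:*/11}
Op 5: register job_C */8 -> active={job_A:*/5, job_B:*/8, job_C:*/8, job_F:*/11}
Op 6: register job_E */9 -> active={job_A:*/5, job_B:*/8, job_C:*/8, job_E:*/9, job_F:*/11}
Op 7: register job_B */9 -> active={job_A:*/5, job_B:*/9, job_C:*/8, job_E:*/9, job_F:*/11}
Op 8: unregister job_F -> active={job_A:*/5, job_B:*/9, job_C:*/8, job_E:*/9}
Op 9: register job_D */7 -> active={job_A:*/5, job_B:*/9, job_C:*/8, job_D:*/7, job_E:*/9}
Op 10: register job_F */6 -> active={job_A:*/5, job_B:*/9, job_C:*/8, job_D:*/7, job_E:*/9, job_F:*/6}
  job_A: interval 5, next fire after T=82 is 85
  job_B: interval 9, next fire after T=82 is 90
  job_C: interval 8, next fire after T=82 is 88
  job_D: interval 7, next fire after T=82 is 84
  job_E: interval 9, next fire after T=82 is 90
  job_F: interval 6, next fire after T=82 is 84
Earliest fire time = 84 (job job_D)

Answer: 84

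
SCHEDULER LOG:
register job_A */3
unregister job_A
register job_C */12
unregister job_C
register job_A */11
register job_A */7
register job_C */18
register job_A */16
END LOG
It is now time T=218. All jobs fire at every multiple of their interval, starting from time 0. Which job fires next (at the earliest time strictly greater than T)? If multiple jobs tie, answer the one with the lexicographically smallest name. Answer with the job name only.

Answer: job_A

Derivation:
Op 1: register job_A */3 -> active={job_A:*/3}
Op 2: unregister job_A -> active={}
Op 3: register job_C */12 -> active={job_C:*/12}
Op 4: unregister job_C -> active={}
Op 5: register job_A */11 -> active={job_A:*/11}
Op 6: register job_A */7 -> active={job_A:*/7}
Op 7: register job_C */18 -> active={job_A:*/7, job_C:*/18}
Op 8: register job_A */16 -> active={job_A:*/16, job_C:*/18}
  job_A: interval 16, next fire after T=218 is 224
  job_C: interval 18, next fire after T=218 is 234
Earliest = 224, winner (lex tiebreak) = job_A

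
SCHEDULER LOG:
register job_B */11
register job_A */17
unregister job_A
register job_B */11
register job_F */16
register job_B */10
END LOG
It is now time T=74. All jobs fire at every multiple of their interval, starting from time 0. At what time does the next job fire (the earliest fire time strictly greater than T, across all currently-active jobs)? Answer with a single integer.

Op 1: register job_B */11 -> active={job_B:*/11}
Op 2: register job_A */17 -> active={job_A:*/17, job_B:*/11}
Op 3: unregister job_A -> active={job_B:*/11}
Op 4: register job_B */11 -> active={job_B:*/11}
Op 5: register job_F */16 -> active={job_B:*/11, job_F:*/16}
Op 6: register job_B */10 -> active={job_B:*/10, job_F:*/16}
  job_B: interval 10, next fire after T=74 is 80
  job_F: interval 16, next fire after T=74 is 80
Earliest fire time = 80 (job job_B)

Answer: 80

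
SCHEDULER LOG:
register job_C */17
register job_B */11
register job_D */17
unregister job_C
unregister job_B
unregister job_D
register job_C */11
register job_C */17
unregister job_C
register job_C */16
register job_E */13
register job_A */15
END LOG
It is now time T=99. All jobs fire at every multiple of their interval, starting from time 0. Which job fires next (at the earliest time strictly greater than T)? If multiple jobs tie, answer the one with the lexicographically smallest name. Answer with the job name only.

Op 1: register job_C */17 -> active={job_C:*/17}
Op 2: register job_B */11 -> active={job_B:*/11, job_C:*/17}
Op 3: register job_D */17 -> active={job_B:*/11, job_C:*/17, job_D:*/17}
Op 4: unregister job_C -> active={job_B:*/11, job_D:*/17}
Op 5: unregister job_B -> active={job_D:*/17}
Op 6: unregister job_D -> active={}
Op 7: register job_C */11 -> active={job_C:*/11}
Op 8: register job_C */17 -> active={job_C:*/17}
Op 9: unregister job_C -> active={}
Op 10: register job_C */16 -> active={job_C:*/16}
Op 11: register job_E */13 -> active={job_C:*/16, job_E:*/13}
Op 12: register job_A */15 -> active={job_A:*/15, job_C:*/16, job_E:*/13}
  job_A: interval 15, next fire after T=99 is 105
  job_C: interval 16, next fire after T=99 is 112
  job_E: interval 13, next fire after T=99 is 104
Earliest = 104, winner (lex tiebreak) = job_E

Answer: job_E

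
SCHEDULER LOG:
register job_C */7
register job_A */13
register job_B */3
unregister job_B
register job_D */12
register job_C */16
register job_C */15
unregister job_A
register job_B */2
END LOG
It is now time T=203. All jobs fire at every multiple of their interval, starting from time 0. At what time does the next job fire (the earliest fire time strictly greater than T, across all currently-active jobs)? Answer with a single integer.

Op 1: register job_C */7 -> active={job_C:*/7}
Op 2: register job_A */13 -> active={job_A:*/13, job_C:*/7}
Op 3: register job_B */3 -> active={job_A:*/13, job_B:*/3, job_C:*/7}
Op 4: unregister job_B -> active={job_A:*/13, job_C:*/7}
Op 5: register job_D */12 -> active={job_A:*/13, job_C:*/7, job_D:*/12}
Op 6: register job_C */16 -> active={job_A:*/13, job_C:*/16, job_D:*/12}
Op 7: register job_C */15 -> active={job_A:*/13, job_C:*/15, job_D:*/12}
Op 8: unregister job_A -> active={job_C:*/15, job_D:*/12}
Op 9: register job_B */2 -> active={job_B:*/2, job_C:*/15, job_D:*/12}
  job_B: interval 2, next fire after T=203 is 204
  job_C: interval 15, next fire after T=203 is 210
  job_D: interval 12, next fire after T=203 is 204
Earliest fire time = 204 (job job_B)

Answer: 204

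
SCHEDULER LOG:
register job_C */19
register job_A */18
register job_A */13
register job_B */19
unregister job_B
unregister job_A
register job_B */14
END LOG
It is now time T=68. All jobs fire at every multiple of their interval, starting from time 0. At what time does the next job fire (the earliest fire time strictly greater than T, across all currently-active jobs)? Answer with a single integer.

Op 1: register job_C */19 -> active={job_C:*/19}
Op 2: register job_A */18 -> active={job_A:*/18, job_C:*/19}
Op 3: register job_A */13 -> active={job_A:*/13, job_C:*/19}
Op 4: register job_B */19 -> active={job_A:*/13, job_B:*/19, job_C:*/19}
Op 5: unregister job_B -> active={job_A:*/13, job_C:*/19}
Op 6: unregister job_A -> active={job_C:*/19}
Op 7: register job_B */14 -> active={job_B:*/14, job_C:*/19}
  job_B: interval 14, next fire after T=68 is 70
  job_C: interval 19, next fire after T=68 is 76
Earliest fire time = 70 (job job_B)

Answer: 70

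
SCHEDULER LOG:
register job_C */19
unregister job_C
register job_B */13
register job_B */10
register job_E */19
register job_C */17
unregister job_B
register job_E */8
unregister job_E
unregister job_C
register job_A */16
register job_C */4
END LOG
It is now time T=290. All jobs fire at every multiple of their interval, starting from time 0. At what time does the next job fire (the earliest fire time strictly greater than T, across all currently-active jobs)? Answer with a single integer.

Op 1: register job_C */19 -> active={job_C:*/19}
Op 2: unregister job_C -> active={}
Op 3: register job_B */13 -> active={job_B:*/13}
Op 4: register job_B */10 -> active={job_B:*/10}
Op 5: register job_E */19 -> active={job_B:*/10, job_E:*/19}
Op 6: register job_C */17 -> active={job_B:*/10, job_C:*/17, job_E:*/19}
Op 7: unregister job_B -> active={job_C:*/17, job_E:*/19}
Op 8: register job_E */8 -> active={job_C:*/17, job_E:*/8}
Op 9: unregister job_E -> active={job_C:*/17}
Op 10: unregister job_C -> active={}
Op 11: register job_A */16 -> active={job_A:*/16}
Op 12: register job_C */4 -> active={job_A:*/16, job_C:*/4}
  job_A: interval 16, next fire after T=290 is 304
  job_C: interval 4, next fire after T=290 is 292
Earliest fire time = 292 (job job_C)

Answer: 292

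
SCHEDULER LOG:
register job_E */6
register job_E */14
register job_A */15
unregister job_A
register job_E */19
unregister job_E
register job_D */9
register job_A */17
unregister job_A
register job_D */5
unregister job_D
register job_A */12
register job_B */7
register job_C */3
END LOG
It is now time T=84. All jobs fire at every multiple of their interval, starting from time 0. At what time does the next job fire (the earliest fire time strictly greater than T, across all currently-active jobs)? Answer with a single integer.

Answer: 87

Derivation:
Op 1: register job_E */6 -> active={job_E:*/6}
Op 2: register job_E */14 -> active={job_E:*/14}
Op 3: register job_A */15 -> active={job_A:*/15, job_E:*/14}
Op 4: unregister job_A -> active={job_E:*/14}
Op 5: register job_E */19 -> active={job_E:*/19}
Op 6: unregister job_E -> active={}
Op 7: register job_D */9 -> active={job_D:*/9}
Op 8: register job_A */17 -> active={job_A:*/17, job_D:*/9}
Op 9: unregister job_A -> active={job_D:*/9}
Op 10: register job_D */5 -> active={job_D:*/5}
Op 11: unregister job_D -> active={}
Op 12: register job_A */12 -> active={job_A:*/12}
Op 13: register job_B */7 -> active={job_A:*/12, job_B:*/7}
Op 14: register job_C */3 -> active={job_A:*/12, job_B:*/7, job_C:*/3}
  job_A: interval 12, next fire after T=84 is 96
  job_B: interval 7, next fire after T=84 is 91
  job_C: interval 3, next fire after T=84 is 87
Earliest fire time = 87 (job job_C)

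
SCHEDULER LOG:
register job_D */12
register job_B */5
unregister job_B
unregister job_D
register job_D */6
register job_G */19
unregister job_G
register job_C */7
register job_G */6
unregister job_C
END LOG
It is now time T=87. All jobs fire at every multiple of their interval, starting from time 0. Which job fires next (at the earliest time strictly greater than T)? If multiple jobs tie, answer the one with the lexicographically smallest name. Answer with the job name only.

Answer: job_D

Derivation:
Op 1: register job_D */12 -> active={job_D:*/12}
Op 2: register job_B */5 -> active={job_B:*/5, job_D:*/12}
Op 3: unregister job_B -> active={job_D:*/12}
Op 4: unregister job_D -> active={}
Op 5: register job_D */6 -> active={job_D:*/6}
Op 6: register job_G */19 -> active={job_D:*/6, job_G:*/19}
Op 7: unregister job_G -> active={job_D:*/6}
Op 8: register job_C */7 -> active={job_C:*/7, job_D:*/6}
Op 9: register job_G */6 -> active={job_C:*/7, job_D:*/6, job_G:*/6}
Op 10: unregister job_C -> active={job_D:*/6, job_G:*/6}
  job_D: interval 6, next fire after T=87 is 90
  job_G: interval 6, next fire after T=87 is 90
Earliest = 90, winner (lex tiebreak) = job_D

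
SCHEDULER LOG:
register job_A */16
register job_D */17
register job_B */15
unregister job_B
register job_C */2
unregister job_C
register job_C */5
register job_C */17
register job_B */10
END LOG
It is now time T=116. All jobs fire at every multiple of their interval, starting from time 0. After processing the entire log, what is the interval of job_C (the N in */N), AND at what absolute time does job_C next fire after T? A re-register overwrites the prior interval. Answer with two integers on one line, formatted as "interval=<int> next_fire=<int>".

Answer: interval=17 next_fire=119

Derivation:
Op 1: register job_A */16 -> active={job_A:*/16}
Op 2: register job_D */17 -> active={job_A:*/16, job_D:*/17}
Op 3: register job_B */15 -> active={job_A:*/16, job_B:*/15, job_D:*/17}
Op 4: unregister job_B -> active={job_A:*/16, job_D:*/17}
Op 5: register job_C */2 -> active={job_A:*/16, job_C:*/2, job_D:*/17}
Op 6: unregister job_C -> active={job_A:*/16, job_D:*/17}
Op 7: register job_C */5 -> active={job_A:*/16, job_C:*/5, job_D:*/17}
Op 8: register job_C */17 -> active={job_A:*/16, job_C:*/17, job_D:*/17}
Op 9: register job_B */10 -> active={job_A:*/16, job_B:*/10, job_C:*/17, job_D:*/17}
Final interval of job_C = 17
Next fire of job_C after T=116: (116//17+1)*17 = 119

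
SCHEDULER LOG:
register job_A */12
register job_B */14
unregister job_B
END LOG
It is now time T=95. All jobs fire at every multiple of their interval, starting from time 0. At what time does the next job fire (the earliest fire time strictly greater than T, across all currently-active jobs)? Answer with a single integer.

Op 1: register job_A */12 -> active={job_A:*/12}
Op 2: register job_B */14 -> active={job_A:*/12, job_B:*/14}
Op 3: unregister job_B -> active={job_A:*/12}
  job_A: interval 12, next fire after T=95 is 96
Earliest fire time = 96 (job job_A)

Answer: 96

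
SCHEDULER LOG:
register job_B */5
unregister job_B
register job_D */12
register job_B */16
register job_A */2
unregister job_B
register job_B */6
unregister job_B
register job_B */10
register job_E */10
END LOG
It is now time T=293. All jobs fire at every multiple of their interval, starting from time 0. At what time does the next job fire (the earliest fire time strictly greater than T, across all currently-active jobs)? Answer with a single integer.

Answer: 294

Derivation:
Op 1: register job_B */5 -> active={job_B:*/5}
Op 2: unregister job_B -> active={}
Op 3: register job_D */12 -> active={job_D:*/12}
Op 4: register job_B */16 -> active={job_B:*/16, job_D:*/12}
Op 5: register job_A */2 -> active={job_A:*/2, job_B:*/16, job_D:*/12}
Op 6: unregister job_B -> active={job_A:*/2, job_D:*/12}
Op 7: register job_B */6 -> active={job_A:*/2, job_B:*/6, job_D:*/12}
Op 8: unregister job_B -> active={job_A:*/2, job_D:*/12}
Op 9: register job_B */10 -> active={job_A:*/2, job_B:*/10, job_D:*/12}
Op 10: register job_E */10 -> active={job_A:*/2, job_B:*/10, job_D:*/12, job_E:*/10}
  job_A: interval 2, next fire after T=293 is 294
  job_B: interval 10, next fire after T=293 is 300
  job_D: interval 12, next fire after T=293 is 300
  job_E: interval 10, next fire after T=293 is 300
Earliest fire time = 294 (job job_A)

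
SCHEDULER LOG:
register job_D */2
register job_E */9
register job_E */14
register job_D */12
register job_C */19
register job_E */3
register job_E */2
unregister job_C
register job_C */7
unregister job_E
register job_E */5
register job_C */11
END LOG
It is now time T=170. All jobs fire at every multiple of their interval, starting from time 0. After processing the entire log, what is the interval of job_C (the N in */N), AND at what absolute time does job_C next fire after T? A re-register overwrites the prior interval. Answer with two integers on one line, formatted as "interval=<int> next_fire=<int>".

Op 1: register job_D */2 -> active={job_D:*/2}
Op 2: register job_E */9 -> active={job_D:*/2, job_E:*/9}
Op 3: register job_E */14 -> active={job_D:*/2, job_E:*/14}
Op 4: register job_D */12 -> active={job_D:*/12, job_E:*/14}
Op 5: register job_C */19 -> active={job_C:*/19, job_D:*/12, job_E:*/14}
Op 6: register job_E */3 -> active={job_C:*/19, job_D:*/12, job_E:*/3}
Op 7: register job_E */2 -> active={job_C:*/19, job_D:*/12, job_E:*/2}
Op 8: unregister job_C -> active={job_D:*/12, job_E:*/2}
Op 9: register job_C */7 -> active={job_C:*/7, job_D:*/12, job_E:*/2}
Op 10: unregister job_E -> active={job_C:*/7, job_D:*/12}
Op 11: register job_E */5 -> active={job_C:*/7, job_D:*/12, job_E:*/5}
Op 12: register job_C */11 -> active={job_C:*/11, job_D:*/12, job_E:*/5}
Final interval of job_C = 11
Next fire of job_C after T=170: (170//11+1)*11 = 176

Answer: interval=11 next_fire=176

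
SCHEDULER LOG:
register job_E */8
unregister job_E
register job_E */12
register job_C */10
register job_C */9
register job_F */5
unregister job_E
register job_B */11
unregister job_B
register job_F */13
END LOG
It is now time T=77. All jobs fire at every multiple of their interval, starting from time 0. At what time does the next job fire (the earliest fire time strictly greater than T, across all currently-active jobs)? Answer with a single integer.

Answer: 78

Derivation:
Op 1: register job_E */8 -> active={job_E:*/8}
Op 2: unregister job_E -> active={}
Op 3: register job_E */12 -> active={job_E:*/12}
Op 4: register job_C */10 -> active={job_C:*/10, job_E:*/12}
Op 5: register job_C */9 -> active={job_C:*/9, job_E:*/12}
Op 6: register job_F */5 -> active={job_C:*/9, job_E:*/12, job_F:*/5}
Op 7: unregister job_E -> active={job_C:*/9, job_F:*/5}
Op 8: register job_B */11 -> active={job_B:*/11, job_C:*/9, job_F:*/5}
Op 9: unregister job_B -> active={job_C:*/9, job_F:*/5}
Op 10: register job_F */13 -> active={job_C:*/9, job_F:*/13}
  job_C: interval 9, next fire after T=77 is 81
  job_F: interval 13, next fire after T=77 is 78
Earliest fire time = 78 (job job_F)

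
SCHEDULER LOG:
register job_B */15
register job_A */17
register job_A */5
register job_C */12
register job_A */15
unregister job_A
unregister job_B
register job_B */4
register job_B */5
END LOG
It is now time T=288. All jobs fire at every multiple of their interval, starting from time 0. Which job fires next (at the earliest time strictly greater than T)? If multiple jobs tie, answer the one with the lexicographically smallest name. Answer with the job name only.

Op 1: register job_B */15 -> active={job_B:*/15}
Op 2: register job_A */17 -> active={job_A:*/17, job_B:*/15}
Op 3: register job_A */5 -> active={job_A:*/5, job_B:*/15}
Op 4: register job_C */12 -> active={job_A:*/5, job_B:*/15, job_C:*/12}
Op 5: register job_A */15 -> active={job_A:*/15, job_B:*/15, job_C:*/12}
Op 6: unregister job_A -> active={job_B:*/15, job_C:*/12}
Op 7: unregister job_B -> active={job_C:*/12}
Op 8: register job_B */4 -> active={job_B:*/4, job_C:*/12}
Op 9: register job_B */5 -> active={job_B:*/5, job_C:*/12}
  job_B: interval 5, next fire after T=288 is 290
  job_C: interval 12, next fire after T=288 is 300
Earliest = 290, winner (lex tiebreak) = job_B

Answer: job_B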